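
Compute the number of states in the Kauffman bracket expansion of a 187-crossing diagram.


Each crossing contributes 2 choices (A-smoothing or B-smoothing).
Total states = 2^187 = 196159429230833773869868419475239575503198607639501078528

196159429230833773869868419475239575503198607639501078528


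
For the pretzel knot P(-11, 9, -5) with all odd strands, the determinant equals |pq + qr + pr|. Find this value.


Step 1: Compute pq + qr + pr.
pq = (-11)*9 = -99
qr = 9*(-5) = -45
pr = (-11)*(-5) = 55
pq + qr + pr = -99 + (-45) + 55 = -89
Step 2: Take absolute value.
det(P(-11,9,-5)) = |-89| = 89

89


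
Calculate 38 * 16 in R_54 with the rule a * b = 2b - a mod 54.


38 * 16 = 2*16 - 38 mod 54
= 32 - 38 mod 54
= -6 mod 54 = 48

48


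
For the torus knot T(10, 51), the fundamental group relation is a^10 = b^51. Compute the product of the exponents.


The relation is a^10 = b^51.
Product of exponents = 10 * 51
= 510

510


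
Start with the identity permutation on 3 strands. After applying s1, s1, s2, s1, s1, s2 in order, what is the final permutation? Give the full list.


Starting with identity [1, 2, 3].
Apply generators in sequence:
  After s1: [2, 1, 3]
  After s1: [1, 2, 3]
  After s2: [1, 3, 2]
  After s1: [3, 1, 2]
  After s1: [1, 3, 2]
  After s2: [1, 2, 3]
Final permutation: [1, 2, 3]

[1, 2, 3]


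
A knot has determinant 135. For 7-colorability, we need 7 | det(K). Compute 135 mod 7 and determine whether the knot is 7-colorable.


Step 1: A knot is p-colorable if and only if p divides its determinant.
Step 2: Compute 135 mod 7.
135 = 19 * 7 + 2
Step 3: 135 mod 7 = 2
Step 4: The knot is 7-colorable: no

2


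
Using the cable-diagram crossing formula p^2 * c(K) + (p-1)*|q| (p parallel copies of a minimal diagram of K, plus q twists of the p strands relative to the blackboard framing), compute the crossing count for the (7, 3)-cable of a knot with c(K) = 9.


Step 1: Each of the c(K) crossings of the companion diagram becomes p*p = p^2 crossings among the p parallel strands, and each of the |q| twists s_1 s_2 ... s_(p-1) adds (p-1) crossings.
  Crossings = p^2 * c(K) + (p-1)*|q|
Step 2: = 7^2 * 9 + (7-1)*3
Step 3: = 49*9 + 6*3
Step 4: = 441 + 18 = 459

459


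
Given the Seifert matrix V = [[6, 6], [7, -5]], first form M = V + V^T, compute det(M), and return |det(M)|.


Step 1: Form V + V^T where V = [[6, 6], [7, -5]]
  V^T = [[6, 7], [6, -5]]
  V + V^T = [[12, 13], [13, -10]]
Step 2: det(V + V^T) = 12*(-10) - 13*13
  = -120 - 169 = -289
Step 3: Knot determinant = |det(V + V^T)| = |-289| = 289

289


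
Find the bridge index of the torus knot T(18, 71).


The bridge number of T(p,q) is min(p,q).
min(18, 71) = 18

18


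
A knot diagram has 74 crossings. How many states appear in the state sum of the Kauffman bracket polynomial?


Each crossing contributes 2 choices (A-smoothing or B-smoothing).
Total states = 2^74 = 18889465931478580854784

18889465931478580854784


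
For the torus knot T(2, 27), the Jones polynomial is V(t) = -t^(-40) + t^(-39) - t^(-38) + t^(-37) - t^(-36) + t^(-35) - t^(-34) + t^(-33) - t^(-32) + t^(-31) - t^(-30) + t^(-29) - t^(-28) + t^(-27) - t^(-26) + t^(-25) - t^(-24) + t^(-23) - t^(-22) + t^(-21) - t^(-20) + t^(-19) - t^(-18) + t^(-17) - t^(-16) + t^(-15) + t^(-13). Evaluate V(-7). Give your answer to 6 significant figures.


Substituting t = -7 into V(t) = -t^(-40) + t^(-39) - t^(-38) + t^(-37) - t^(-36) + t^(-35) - t^(-34) + t^(-33) - t^(-32) + t^(-31) - t^(-30) + t^(-29) - t^(-28) + t^(-27) - t^(-26) + t^(-25) - t^(-24) + t^(-23) - t^(-22) + t^(-21) - t^(-20) + t^(-19) - t^(-18) + t^(-17) - t^(-16) + t^(-15) + t^(-13):
  (-)t^(-40) = -1.57065e-34
  (+)t^(-39) = -1.09945e-33
  (-)t^(-38) = -7.69617e-33
  (+)t^(-37) = -5.38732e-32
  (-)t^(-36) = -3.77112e-31
  (+)t^(-35) = -2.63979e-30
  (-)t^(-34) = -1.84785e-29
  (+)t^(-33) = -1.29349e-28
  (-)t^(-32) = -9.05446e-28
  (+)t^(-31) = -6.33812e-27
  (-)t^(-30) = -4.43669e-26
  (+)t^(-29) = -3.10568e-25
  (-)t^(-28) = -2.17398e-24
  (+)t^(-27) = -1.52178e-23
  (-)t^(-26) = -1.06525e-22
  (+)t^(-25) = -7.45674e-22
  (-)t^(-24) = -5.21972e-21
  (+)t^(-23) = -3.6538e-20
  (-)t^(-22) = -2.55766e-19
  (+)t^(-21) = -1.79036e-18
  (-)t^(-20) = -1.25325e-17
  (+)t^(-19) = -8.77278e-17
  (-)t^(-18) = -6.14095e-16
  (+)t^(-17) = -4.29866e-15
  (-)t^(-16) = -3.00906e-14
  (+)t^(-15) = -2.10634e-13
  (+)t^(-13) = -1.03211e-11
Sum = (-1.57065e-34) + (-1.09945e-33) + (-7.69617e-33) + (-5.38732e-32) + (-3.77112e-31) + (-2.63979e-30) + (-1.84785e-29) + (-1.29349e-28) + (-9.05446e-28) + (-6.33812e-27) + (-4.43669e-26) + (-3.10568e-25) + (-2.17398e-24) + (-1.52178e-23) + (-1.06525e-22) + (-7.45674e-22) + (-5.21972e-21) + (-3.6538e-20) + (-2.55766e-19) + (-1.79036e-18) + (-1.25325e-17) + (-8.77278e-17) + (-6.14095e-16) + (-4.29866e-15) + (-3.00906e-14) + (-2.10634e-13) + (-1.03211e-11)
= -1.056682816e-11
Rounded to 6 significant figures: -1.05668e-11

-1.05668e-11


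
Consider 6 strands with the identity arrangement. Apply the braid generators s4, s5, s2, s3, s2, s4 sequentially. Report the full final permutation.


Starting with identity [1, 2, 3, 4, 5, 6].
Apply generators in sequence:
  After s4: [1, 2, 3, 5, 4, 6]
  After s5: [1, 2, 3, 5, 6, 4]
  After s2: [1, 3, 2, 5, 6, 4]
  After s3: [1, 3, 5, 2, 6, 4]
  After s2: [1, 5, 3, 2, 6, 4]
  After s4: [1, 5, 3, 6, 2, 4]
Final permutation: [1, 5, 3, 6, 2, 4]

[1, 5, 3, 6, 2, 4]


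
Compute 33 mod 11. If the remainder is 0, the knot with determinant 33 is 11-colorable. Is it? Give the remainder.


Step 1: A knot is p-colorable if and only if p divides its determinant.
Step 2: Compute 33 mod 11.
33 = 3 * 11 + 0
Step 3: 33 mod 11 = 0
Step 4: The knot is 11-colorable: yes

0


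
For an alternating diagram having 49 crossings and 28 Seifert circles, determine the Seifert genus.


For alternating knots, g = (c - s + 1)/2.
= (49 - 28 + 1)/2
= 22/2 = 11

11


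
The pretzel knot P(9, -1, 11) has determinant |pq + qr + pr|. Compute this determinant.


Step 1: Compute pq + qr + pr.
pq = 9*(-1) = -9
qr = (-1)*11 = -11
pr = 9*11 = 99
pq + qr + pr = -9 + (-11) + 99 = 79
Step 2: Take absolute value.
det(P(9,-1,11)) = |79| = 79

79


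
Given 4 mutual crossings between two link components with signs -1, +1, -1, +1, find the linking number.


Step 1: Count positive crossings: 2
Step 2: Count negative crossings: 2
Step 3: Sum of signs = 2 - 2 = 0
Step 4: Linking number = sum/2 = 0/2 = 0

0


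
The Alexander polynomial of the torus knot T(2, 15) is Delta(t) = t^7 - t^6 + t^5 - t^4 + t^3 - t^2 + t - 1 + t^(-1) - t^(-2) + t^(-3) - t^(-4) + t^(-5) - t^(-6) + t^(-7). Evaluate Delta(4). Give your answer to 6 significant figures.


Substituting t = 4 into Delta(t) = t^7 - t^6 + t^5 - t^4 + t^3 - t^2 + t - 1 + t^(-1) - t^(-2) + t^(-3) - t^(-4) + t^(-5) - t^(-6) + t^(-7):
Term values: (16384) + (-4096) + (1024) + (-256) + (64) + (-16) + (4) + (-1) + (0.25) + (-0.0625) + (0.015625) + (-0.00390625) + (0.000976562) + (-0.000244141) + (6.10352e-05)
Sum = 13107.20001
Rounded to 6 significant figures: 13107.2

13107.2


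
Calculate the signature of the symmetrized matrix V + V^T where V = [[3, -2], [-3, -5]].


Step 1: V + V^T = [[6, -5], [-5, -10]]
Step 2: trace = -4, det = -85
Step 3: Discriminant = (-4)^2 - 4*(-85) = 356
Step 4: Eigenvalues: 7.43398, -11.434
Step 5: Signature = (# positive eigenvalues) - (# negative eigenvalues) = 0

0


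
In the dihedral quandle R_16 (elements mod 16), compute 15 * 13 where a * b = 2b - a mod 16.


15 * 13 = 2*13 - 15 mod 16
= 26 - 15 mod 16
= 11 mod 16 = 11

11


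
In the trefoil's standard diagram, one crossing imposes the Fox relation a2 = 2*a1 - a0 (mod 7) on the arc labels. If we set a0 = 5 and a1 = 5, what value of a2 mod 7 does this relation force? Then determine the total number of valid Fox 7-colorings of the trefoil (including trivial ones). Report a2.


Step 1: Apply the given crossing relation 2*a1 - a0 - a2 = 0 (mod 7).
  a2 = 2*a1 - a0 mod 7
  a2 = 2*5 - 5 mod 7
  a2 = 10 - 5 mod 7
  a2 = 5 mod 7 = 5
Step 2: The trefoil has determinant 3.
  Number of Fox p-colorings (p prime) is p^2 if p = 3, else p.
  Since 7 does not divide 3, only trivial (constant) colorings exist.
  (Here a0 = a1 = a2 = 5, the constant coloring, which is valid.)
  Total colorings = 7
Step 3: a2 = 5, total Fox 7-colorings = 7

5


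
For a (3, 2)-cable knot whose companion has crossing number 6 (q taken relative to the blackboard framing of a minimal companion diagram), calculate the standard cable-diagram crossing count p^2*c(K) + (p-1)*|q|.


Step 1: Each of the c(K) crossings of the companion diagram becomes p*p = p^2 crossings among the p parallel strands, and each of the |q| twists s_1 s_2 ... s_(p-1) adds (p-1) crossings.
  Crossings = p^2 * c(K) + (p-1)*|q|
Step 2: = 3^2 * 6 + (3-1)*2
Step 3: = 9*6 + 2*2
Step 4: = 54 + 4 = 58

58


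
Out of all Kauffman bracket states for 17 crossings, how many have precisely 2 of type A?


We choose which 2 of 17 crossings get A-smoothings.
C(17, 2) = 17! / (2! * 15!)
= 136

136


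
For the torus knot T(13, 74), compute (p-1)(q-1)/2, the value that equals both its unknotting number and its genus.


For a torus knot T(p,q), both the unknotting number and genus equal (p-1)(q-1)/2.
= (13-1)(74-1)/2
= 12*73/2
= 876/2 = 438

438


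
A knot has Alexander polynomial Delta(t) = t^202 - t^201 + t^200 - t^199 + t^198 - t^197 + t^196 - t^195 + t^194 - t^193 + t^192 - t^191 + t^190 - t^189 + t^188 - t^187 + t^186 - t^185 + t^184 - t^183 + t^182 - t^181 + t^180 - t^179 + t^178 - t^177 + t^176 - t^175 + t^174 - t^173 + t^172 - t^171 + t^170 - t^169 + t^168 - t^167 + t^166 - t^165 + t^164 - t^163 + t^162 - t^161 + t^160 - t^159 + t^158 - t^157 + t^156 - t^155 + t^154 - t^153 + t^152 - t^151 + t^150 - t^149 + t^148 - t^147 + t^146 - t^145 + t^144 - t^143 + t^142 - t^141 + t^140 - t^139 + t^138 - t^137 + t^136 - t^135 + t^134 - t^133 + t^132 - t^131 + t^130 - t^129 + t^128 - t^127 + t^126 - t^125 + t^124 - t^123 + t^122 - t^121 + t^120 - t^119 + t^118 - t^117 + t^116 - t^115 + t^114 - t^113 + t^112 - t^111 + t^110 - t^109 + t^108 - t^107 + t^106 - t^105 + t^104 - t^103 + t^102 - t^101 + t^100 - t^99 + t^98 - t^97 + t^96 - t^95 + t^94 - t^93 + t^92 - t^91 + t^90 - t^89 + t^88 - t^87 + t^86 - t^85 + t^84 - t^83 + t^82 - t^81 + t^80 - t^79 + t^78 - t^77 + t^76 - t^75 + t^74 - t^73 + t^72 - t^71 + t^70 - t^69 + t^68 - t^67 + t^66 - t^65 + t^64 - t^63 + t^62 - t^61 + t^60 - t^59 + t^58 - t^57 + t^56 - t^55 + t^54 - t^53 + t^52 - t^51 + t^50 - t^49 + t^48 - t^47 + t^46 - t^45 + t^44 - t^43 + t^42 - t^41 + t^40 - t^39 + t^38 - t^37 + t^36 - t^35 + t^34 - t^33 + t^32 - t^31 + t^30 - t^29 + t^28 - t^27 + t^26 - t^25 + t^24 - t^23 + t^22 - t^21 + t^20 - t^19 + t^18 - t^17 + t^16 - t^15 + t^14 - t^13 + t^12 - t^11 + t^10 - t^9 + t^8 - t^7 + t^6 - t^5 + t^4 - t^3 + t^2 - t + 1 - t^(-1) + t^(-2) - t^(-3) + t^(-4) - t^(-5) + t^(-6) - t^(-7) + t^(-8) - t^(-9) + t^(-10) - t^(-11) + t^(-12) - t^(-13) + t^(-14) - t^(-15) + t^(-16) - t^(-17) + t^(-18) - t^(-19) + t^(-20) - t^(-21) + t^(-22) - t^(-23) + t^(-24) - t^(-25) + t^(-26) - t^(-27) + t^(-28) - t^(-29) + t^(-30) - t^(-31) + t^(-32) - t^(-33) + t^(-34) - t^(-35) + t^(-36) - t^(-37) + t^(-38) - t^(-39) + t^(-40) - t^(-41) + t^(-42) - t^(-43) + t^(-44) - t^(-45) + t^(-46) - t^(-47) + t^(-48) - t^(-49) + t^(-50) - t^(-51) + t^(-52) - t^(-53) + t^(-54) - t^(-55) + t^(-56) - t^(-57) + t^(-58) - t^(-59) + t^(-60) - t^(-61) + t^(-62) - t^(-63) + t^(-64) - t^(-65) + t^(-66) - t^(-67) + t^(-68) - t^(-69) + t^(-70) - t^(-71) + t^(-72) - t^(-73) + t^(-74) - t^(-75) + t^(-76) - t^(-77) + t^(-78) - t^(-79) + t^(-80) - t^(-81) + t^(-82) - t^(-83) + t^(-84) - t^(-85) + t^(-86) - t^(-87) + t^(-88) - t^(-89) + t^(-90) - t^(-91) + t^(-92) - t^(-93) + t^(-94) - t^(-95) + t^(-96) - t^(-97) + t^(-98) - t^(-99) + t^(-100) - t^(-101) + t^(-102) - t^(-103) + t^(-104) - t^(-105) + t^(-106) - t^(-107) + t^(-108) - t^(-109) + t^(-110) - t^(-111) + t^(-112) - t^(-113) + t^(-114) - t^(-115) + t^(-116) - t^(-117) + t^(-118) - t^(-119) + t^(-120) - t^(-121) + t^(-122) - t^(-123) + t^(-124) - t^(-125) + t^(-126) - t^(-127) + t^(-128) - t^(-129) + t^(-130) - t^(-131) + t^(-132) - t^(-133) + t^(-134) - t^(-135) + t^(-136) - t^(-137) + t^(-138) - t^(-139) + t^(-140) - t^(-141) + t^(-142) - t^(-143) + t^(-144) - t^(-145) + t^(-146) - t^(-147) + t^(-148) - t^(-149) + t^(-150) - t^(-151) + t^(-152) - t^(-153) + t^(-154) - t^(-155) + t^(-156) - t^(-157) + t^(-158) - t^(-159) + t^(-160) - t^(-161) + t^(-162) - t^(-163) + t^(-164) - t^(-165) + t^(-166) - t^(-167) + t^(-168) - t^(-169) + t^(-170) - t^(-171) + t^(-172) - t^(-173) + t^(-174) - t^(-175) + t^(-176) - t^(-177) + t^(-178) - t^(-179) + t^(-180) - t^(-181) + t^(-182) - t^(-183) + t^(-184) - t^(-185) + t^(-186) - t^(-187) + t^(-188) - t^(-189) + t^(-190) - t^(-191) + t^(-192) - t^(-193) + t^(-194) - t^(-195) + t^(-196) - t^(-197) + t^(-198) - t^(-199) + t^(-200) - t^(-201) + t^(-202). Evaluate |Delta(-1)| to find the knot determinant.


Step 1: The polynomial has 405 terms with alternating signs, exponents from 202 down to -202.
Step 2: Substitute t = -1. The i-th term has coefficient (-1)^i and exponent (m-i),
  so its value is (-1)^i * (-1)^(m-i) = (-1)^m = 1 for every i.
Step 3: All 405 terms equal 1, so Delta(-1) = 405 * (1) = 405
Step 4: |Delta(-1)| = 405

405


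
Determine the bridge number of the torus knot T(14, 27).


The bridge number of T(p,q) is min(p,q).
min(14, 27) = 14

14


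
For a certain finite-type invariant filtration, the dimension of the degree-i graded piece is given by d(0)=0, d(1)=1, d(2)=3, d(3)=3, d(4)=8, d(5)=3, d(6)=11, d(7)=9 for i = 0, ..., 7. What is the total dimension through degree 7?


Total dimension = d(0) + d(1) + ... + d(7)
= 0 + 1 + 3 + 3 + 8 + 3 + 11 + 9
= 38

38


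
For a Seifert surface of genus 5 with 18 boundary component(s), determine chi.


chi = 2 - 2g - b
= 2 - 2*5 - 18
= 2 - 10 - 18 = -26

-26


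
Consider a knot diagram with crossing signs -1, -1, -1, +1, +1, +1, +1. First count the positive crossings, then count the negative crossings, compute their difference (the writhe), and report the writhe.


Step 1: Count positive crossings (+1).
Positive crossings: 4
Step 2: Count negative crossings (-1).
Negative crossings: 3
Step 3: Writhe = (positive) - (negative)
w = 4 - 3 = 1
Step 4: |w| = 1, and w is positive

1


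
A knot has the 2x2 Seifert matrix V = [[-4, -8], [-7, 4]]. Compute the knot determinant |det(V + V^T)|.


Step 1: Form V + V^T where V = [[-4, -8], [-7, 4]]
  V^T = [[-4, -7], [-8, 4]]
  V + V^T = [[-8, -15], [-15, 8]]
Step 2: det(V + V^T) = (-8)*8 - (-15)*(-15)
  = -64 - 225 = -289
Step 3: Knot determinant = |det(V + V^T)| = |-289| = 289

289


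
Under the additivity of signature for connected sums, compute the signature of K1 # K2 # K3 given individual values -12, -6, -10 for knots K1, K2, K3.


The signature is additive under connected sum.
signature(K1 # K2 # K3) = (-12) + (-6) + (-10)
= -28

-28


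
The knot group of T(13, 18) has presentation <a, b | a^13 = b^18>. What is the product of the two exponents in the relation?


The relation is a^13 = b^18.
Product of exponents = 13 * 18
= 234

234


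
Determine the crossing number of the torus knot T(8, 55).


For a torus knot T(p, q) with gcd(p,q)=1,
the crossing number is min(p*(q-1), q*(p-1)).
p*(q-1) = 8*54 = 432
q*(p-1) = 55*7 = 385
min(432, 385) = 385

385


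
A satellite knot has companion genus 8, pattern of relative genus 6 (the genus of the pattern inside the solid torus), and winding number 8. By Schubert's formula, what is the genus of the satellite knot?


Schubert: g(satellite) = g_rel(pattern) + |winding| * g(companion),
where g_rel(pattern) is the genus of the pattern relative to the solid torus.
= 6 + 8 * 8
= 6 + 64 = 70

70


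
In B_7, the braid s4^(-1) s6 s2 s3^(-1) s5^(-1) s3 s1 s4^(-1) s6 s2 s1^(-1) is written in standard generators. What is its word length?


The word length counts the number of generators (including inverses).
Listing each generator: s4^(-1), s6, s2, s3^(-1), s5^(-1), s3, s1, s4^(-1), s6, s2, s1^(-1)
There are 11 generators in this braid word.

11


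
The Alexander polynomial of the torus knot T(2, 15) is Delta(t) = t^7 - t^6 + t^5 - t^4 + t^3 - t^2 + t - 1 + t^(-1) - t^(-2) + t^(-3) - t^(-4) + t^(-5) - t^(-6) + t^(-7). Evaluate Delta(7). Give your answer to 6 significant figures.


Substituting t = 7 into Delta(t) = t^7 - t^6 + t^5 - t^4 + t^3 - t^2 + t - 1 + t^(-1) - t^(-2) + t^(-3) - t^(-4) + t^(-5) - t^(-6) + t^(-7):
Term values: (823543) + (-117649) + (16807) + (-2401) + (343) + (-49) + (7) + (-1) + (0.142857) + (-0.0204082) + (0.00291545) + (-0.000416493) + (5.9499e-05) + (-8.49986e-06) + (1.21427e-06)
Sum = 720600.125
Rounded to 6 significant figures: 720600

720600


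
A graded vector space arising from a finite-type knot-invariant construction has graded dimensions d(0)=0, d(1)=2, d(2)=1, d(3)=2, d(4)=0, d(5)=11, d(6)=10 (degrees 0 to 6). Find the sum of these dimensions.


Total dimension = d(0) + d(1) + ... + d(6)
= 0 + 2 + 1 + 2 + 0 + 11 + 10
= 26

26


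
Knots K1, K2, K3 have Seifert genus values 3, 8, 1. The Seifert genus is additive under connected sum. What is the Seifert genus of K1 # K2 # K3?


The Seifert genus is additive under connected sum.
Seifert genus(K1 # K2 # K3) = (3) + (8) + (1)
= 12

12


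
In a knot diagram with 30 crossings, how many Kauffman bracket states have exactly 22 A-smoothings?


We choose which 22 of 30 crossings get A-smoothings.
C(30, 22) = 30! / (22! * 8!)
= 5852925

5852925


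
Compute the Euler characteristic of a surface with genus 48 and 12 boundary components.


chi = 2 - 2g - b
= 2 - 2*48 - 12
= 2 - 96 - 12 = -106

-106


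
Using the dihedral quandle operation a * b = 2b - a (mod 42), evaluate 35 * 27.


35 * 27 = 2*27 - 35 mod 42
= 54 - 35 mod 42
= 19 mod 42 = 19

19


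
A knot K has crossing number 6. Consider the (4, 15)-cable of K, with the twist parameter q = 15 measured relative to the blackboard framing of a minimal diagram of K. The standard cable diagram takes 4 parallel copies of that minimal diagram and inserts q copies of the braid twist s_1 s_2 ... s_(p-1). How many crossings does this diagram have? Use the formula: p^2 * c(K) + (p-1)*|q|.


Step 1: Each of the c(K) crossings of the companion diagram becomes p*p = p^2 crossings among the p parallel strands, and each of the |q| twists s_1 s_2 ... s_(p-1) adds (p-1) crossings.
  Crossings = p^2 * c(K) + (p-1)*|q|
Step 2: = 4^2 * 6 + (4-1)*15
Step 3: = 16*6 + 3*15
Step 4: = 96 + 45 = 141

141


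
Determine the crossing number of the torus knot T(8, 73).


For a torus knot T(p, q) with gcd(p,q)=1,
the crossing number is min(p*(q-1), q*(p-1)).
p*(q-1) = 8*72 = 576
q*(p-1) = 73*7 = 511
min(576, 511) = 511

511


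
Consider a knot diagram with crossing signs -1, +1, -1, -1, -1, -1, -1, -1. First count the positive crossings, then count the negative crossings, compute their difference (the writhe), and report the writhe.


Step 1: Count positive crossings (+1).
Positive crossings: 1
Step 2: Count negative crossings (-1).
Negative crossings: 7
Step 3: Writhe = (positive) - (negative)
w = 1 - 7 = -6
Step 4: |w| = 6, and w is negative

-6


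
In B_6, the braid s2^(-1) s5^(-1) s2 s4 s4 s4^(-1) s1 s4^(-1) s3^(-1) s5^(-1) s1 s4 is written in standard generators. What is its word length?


The word length counts the number of generators (including inverses).
Listing each generator: s2^(-1), s5^(-1), s2, s4, s4, s4^(-1), s1, s4^(-1), s3^(-1), s5^(-1), s1, s4
There are 12 generators in this braid word.

12


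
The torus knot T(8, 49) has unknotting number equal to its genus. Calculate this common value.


For a torus knot T(p,q), both the unknotting number and genus equal (p-1)(q-1)/2.
= (8-1)(49-1)/2
= 7*48/2
= 336/2 = 168

168


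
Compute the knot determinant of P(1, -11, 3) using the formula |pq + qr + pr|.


Step 1: Compute pq + qr + pr.
pq = 1*(-11) = -11
qr = (-11)*3 = -33
pr = 1*3 = 3
pq + qr + pr = -11 + (-33) + 3 = -41
Step 2: Take absolute value.
det(P(1,-11,3)) = |-41| = 41

41


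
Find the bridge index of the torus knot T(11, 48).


The bridge number of T(p,q) is min(p,q).
min(11, 48) = 11

11


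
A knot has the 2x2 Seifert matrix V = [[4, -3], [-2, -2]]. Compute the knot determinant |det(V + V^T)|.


Step 1: Form V + V^T where V = [[4, -3], [-2, -2]]
  V^T = [[4, -2], [-3, -2]]
  V + V^T = [[8, -5], [-5, -4]]
Step 2: det(V + V^T) = 8*(-4) - (-5)*(-5)
  = -32 - 25 = -57
Step 3: Knot determinant = |det(V + V^T)| = |-57| = 57

57


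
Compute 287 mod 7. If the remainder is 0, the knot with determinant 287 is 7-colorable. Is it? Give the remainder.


Step 1: A knot is p-colorable if and only if p divides its determinant.
Step 2: Compute 287 mod 7.
287 = 41 * 7 + 0
Step 3: 287 mod 7 = 0
Step 4: The knot is 7-colorable: yes

0


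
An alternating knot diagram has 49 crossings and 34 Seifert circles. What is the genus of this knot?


For alternating knots, g = (c - s + 1)/2.
= (49 - 34 + 1)/2
= 16/2 = 8

8


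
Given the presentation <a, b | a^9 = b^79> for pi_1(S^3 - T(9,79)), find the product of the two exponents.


The relation is a^9 = b^79.
Product of exponents = 9 * 79
= 711

711


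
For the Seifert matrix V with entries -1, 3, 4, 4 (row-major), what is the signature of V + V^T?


Step 1: V + V^T = [[-2, 7], [7, 8]]
Step 2: trace = 6, det = -65
Step 3: Discriminant = 6^2 - 4*(-65) = 296
Step 4: Eigenvalues: 11.6023, -5.60233
Step 5: Signature = (# positive eigenvalues) - (# negative eigenvalues) = 0

0


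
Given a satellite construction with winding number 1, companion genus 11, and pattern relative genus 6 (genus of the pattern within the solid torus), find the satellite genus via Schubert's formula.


Schubert: g(satellite) = g_rel(pattern) + |winding| * g(companion),
where g_rel(pattern) is the genus of the pattern relative to the solid torus.
= 6 + 1 * 11
= 6 + 11 = 17

17


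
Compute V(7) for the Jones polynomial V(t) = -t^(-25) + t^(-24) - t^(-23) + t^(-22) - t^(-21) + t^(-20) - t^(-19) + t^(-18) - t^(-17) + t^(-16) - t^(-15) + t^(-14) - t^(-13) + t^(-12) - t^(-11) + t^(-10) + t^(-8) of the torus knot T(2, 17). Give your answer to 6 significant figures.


Substituting t = 7 into V(t) = -t^(-25) + t^(-24) - t^(-23) + t^(-22) - t^(-21) + t^(-20) - t^(-19) + t^(-18) - t^(-17) + t^(-16) - t^(-15) + t^(-14) - t^(-13) + t^(-12) - t^(-11) + t^(-10) + t^(-8):
  (-)t^(-25) = -7.45674e-22
  (+)t^(-24) = 5.21972e-21
  (-)t^(-23) = -3.6538e-20
  (+)t^(-22) = 2.55766e-19
  (-)t^(-21) = -1.79036e-18
  (+)t^(-20) = 1.25325e-17
  (-)t^(-19) = -8.77278e-17
  (+)t^(-18) = 6.14095e-16
  (-)t^(-17) = -4.29866e-15
  (+)t^(-16) = 3.00906e-14
  (-)t^(-15) = -2.10634e-13
  (+)t^(-14) = 1.47444e-12
  (-)t^(-13) = -1.03211e-11
  (+)t^(-12) = 7.22476e-11
  (-)t^(-11) = -5.05733e-10
  (+)t^(-10) = 3.54013e-09
  (+)t^(-8) = 1.73467e-07
Sum = (-7.45674e-22) + (5.21972e-21) + (-3.6538e-20) + (2.55766e-19) + (-1.79036e-18) + (1.25325e-17) + (-8.77278e-17) + (6.14095e-16) + (-4.29866e-15) + (3.00906e-14) + (-2.10634e-13) + (1.47444e-12) + (-1.03211e-11) + (7.22476e-11) + (-5.05733e-10) + (3.54013e-09) + (1.73467e-07)
= 1.765641421e-07
Rounded to 6 significant figures: 1.76564e-07

1.76564e-07


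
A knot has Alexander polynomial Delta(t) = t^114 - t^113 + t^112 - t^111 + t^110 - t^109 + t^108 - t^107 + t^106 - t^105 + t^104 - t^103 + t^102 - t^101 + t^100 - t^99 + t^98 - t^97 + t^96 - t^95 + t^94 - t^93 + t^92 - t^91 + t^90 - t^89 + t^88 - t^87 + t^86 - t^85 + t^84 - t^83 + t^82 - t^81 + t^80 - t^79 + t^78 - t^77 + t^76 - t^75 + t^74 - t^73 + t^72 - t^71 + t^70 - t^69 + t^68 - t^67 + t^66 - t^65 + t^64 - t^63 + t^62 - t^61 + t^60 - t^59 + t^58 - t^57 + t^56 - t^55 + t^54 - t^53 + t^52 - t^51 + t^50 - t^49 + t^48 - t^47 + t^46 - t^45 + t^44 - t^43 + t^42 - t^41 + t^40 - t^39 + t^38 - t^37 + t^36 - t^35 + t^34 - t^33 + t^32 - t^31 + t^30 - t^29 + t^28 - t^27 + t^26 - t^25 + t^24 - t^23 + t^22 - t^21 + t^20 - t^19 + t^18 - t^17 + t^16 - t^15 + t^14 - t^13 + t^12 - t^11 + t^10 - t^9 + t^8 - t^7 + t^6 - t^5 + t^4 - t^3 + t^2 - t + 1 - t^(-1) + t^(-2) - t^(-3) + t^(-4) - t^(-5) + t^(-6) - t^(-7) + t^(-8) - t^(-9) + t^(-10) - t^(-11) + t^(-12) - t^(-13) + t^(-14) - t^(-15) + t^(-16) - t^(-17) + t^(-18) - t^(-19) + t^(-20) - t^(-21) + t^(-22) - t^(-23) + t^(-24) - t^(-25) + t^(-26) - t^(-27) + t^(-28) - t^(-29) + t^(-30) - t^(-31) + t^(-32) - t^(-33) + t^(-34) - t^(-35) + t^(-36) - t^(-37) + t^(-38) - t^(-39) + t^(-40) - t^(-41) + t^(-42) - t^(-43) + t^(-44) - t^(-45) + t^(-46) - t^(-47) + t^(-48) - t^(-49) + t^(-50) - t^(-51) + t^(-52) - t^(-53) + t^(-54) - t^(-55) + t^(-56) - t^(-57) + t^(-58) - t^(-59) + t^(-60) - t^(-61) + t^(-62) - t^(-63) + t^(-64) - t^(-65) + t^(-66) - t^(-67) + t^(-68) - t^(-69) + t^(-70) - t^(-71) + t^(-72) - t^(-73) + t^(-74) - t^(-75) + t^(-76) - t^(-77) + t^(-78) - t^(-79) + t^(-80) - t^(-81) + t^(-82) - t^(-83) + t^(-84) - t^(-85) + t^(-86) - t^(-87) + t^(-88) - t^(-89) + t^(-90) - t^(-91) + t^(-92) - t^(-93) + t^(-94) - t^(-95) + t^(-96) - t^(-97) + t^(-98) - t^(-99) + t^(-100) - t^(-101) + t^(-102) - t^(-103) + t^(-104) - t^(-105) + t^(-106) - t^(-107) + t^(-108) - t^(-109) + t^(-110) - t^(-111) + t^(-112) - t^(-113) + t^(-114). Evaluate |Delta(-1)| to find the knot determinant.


Step 1: The polynomial has 229 terms with alternating signs, exponents from 114 down to -114.
Step 2: Substitute t = -1. The i-th term has coefficient (-1)^i and exponent (m-i),
  so its value is (-1)^i * (-1)^(m-i) = (-1)^m = 1 for every i.
Step 3: All 229 terms equal 1, so Delta(-1) = 229 * (1) = 229
Step 4: |Delta(-1)| = 229

229


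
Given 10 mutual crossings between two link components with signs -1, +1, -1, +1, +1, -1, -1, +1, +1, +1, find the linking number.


Step 1: Count positive crossings: 6
Step 2: Count negative crossings: 4
Step 3: Sum of signs = 6 - 4 = 2
Step 4: Linking number = sum/2 = 2/2 = 1

1


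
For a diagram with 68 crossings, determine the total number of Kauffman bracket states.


Each crossing contributes 2 choices (A-smoothing or B-smoothing).
Total states = 2^68 = 295147905179352825856

295147905179352825856


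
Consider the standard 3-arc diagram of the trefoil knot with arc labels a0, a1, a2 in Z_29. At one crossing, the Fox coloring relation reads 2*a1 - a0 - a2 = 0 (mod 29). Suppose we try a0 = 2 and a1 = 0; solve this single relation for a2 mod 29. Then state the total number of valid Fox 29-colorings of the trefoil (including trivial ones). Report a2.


Step 1: Apply the given crossing relation 2*a1 - a0 - a2 = 0 (mod 29).
  a2 = 2*a1 - a0 mod 29
  a2 = 2*0 - 2 mod 29
  a2 = 0 - 2 mod 29
  a2 = -2 mod 29 = 27
Step 2: The trefoil has determinant 3.
  Number of Fox p-colorings (p prime) is p^2 if p = 3, else p.
  Since 29 does not divide 3, only trivial (constant) colorings exist.
  (So the trial a0 = 2, a1 = 0 with a0 != a1 does NOT extend to a valid coloring of the whole trefoil: the other two crossing relations require 3*(a1 - a0) = 0 (mod 29), which fails.)
  Total colorings = 29
Step 3: a2 = 27, total Fox 29-colorings = 29

27


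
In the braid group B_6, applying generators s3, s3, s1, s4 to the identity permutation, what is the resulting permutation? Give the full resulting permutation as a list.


Starting with identity [1, 2, 3, 4, 5, 6].
Apply generators in sequence:
  After s3: [1, 2, 4, 3, 5, 6]
  After s3: [1, 2, 3, 4, 5, 6]
  After s1: [2, 1, 3, 4, 5, 6]
  After s4: [2, 1, 3, 5, 4, 6]
Final permutation: [2, 1, 3, 5, 4, 6]

[2, 1, 3, 5, 4, 6]


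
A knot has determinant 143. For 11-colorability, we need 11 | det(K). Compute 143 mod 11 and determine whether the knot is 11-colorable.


Step 1: A knot is p-colorable if and only if p divides its determinant.
Step 2: Compute 143 mod 11.
143 = 13 * 11 + 0
Step 3: 143 mod 11 = 0
Step 4: The knot is 11-colorable: yes

0


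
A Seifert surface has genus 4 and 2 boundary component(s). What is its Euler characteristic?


chi = 2 - 2g - b
= 2 - 2*4 - 2
= 2 - 8 - 2 = -8

-8


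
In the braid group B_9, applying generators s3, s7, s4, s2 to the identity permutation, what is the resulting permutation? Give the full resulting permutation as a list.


Starting with identity [1, 2, 3, 4, 5, 6, 7, 8, 9].
Apply generators in sequence:
  After s3: [1, 2, 4, 3, 5, 6, 7, 8, 9]
  After s7: [1, 2, 4, 3, 5, 6, 8, 7, 9]
  After s4: [1, 2, 4, 5, 3, 6, 8, 7, 9]
  After s2: [1, 4, 2, 5, 3, 6, 8, 7, 9]
Final permutation: [1, 4, 2, 5, 3, 6, 8, 7, 9]

[1, 4, 2, 5, 3, 6, 8, 7, 9]


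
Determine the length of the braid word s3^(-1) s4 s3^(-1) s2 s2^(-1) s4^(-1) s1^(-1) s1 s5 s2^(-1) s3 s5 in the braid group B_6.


The word length counts the number of generators (including inverses).
Listing each generator: s3^(-1), s4, s3^(-1), s2, s2^(-1), s4^(-1), s1^(-1), s1, s5, s2^(-1), s3, s5
There are 12 generators in this braid word.

12


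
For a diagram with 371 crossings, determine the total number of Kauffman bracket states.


Each crossing contributes 2 choices (A-smoothing or B-smoothing).
Total states = 2^371 = 4809815209520810450717656262224562232065397860164239095208531909697964083434718092213655548692006303809402830848

4809815209520810450717656262224562232065397860164239095208531909697964083434718092213655548692006303809402830848


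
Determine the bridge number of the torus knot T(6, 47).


The bridge number of T(p,q) is min(p,q).
min(6, 47) = 6

6


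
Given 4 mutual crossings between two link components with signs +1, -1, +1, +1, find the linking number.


Step 1: Count positive crossings: 3
Step 2: Count negative crossings: 1
Step 3: Sum of signs = 3 - 1 = 2
Step 4: Linking number = sum/2 = 2/2 = 1

1


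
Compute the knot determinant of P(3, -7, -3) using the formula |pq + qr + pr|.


Step 1: Compute pq + qr + pr.
pq = 3*(-7) = -21
qr = (-7)*(-3) = 21
pr = 3*(-3) = -9
pq + qr + pr = -21 + 21 + (-9) = -9
Step 2: Take absolute value.
det(P(3,-7,-3)) = |-9| = 9

9


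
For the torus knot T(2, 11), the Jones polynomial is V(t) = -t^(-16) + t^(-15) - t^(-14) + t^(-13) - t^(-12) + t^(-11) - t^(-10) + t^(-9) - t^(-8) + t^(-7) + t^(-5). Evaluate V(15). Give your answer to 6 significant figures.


Substituting t = 15 into V(t) = -t^(-16) + t^(-15) - t^(-14) + t^(-13) - t^(-12) + t^(-11) - t^(-10) + t^(-9) - t^(-8) + t^(-7) + t^(-5):
  (-)t^(-16) = -1.52244e-19
  (+)t^(-15) = 2.28366e-18
  (-)t^(-14) = -3.42549e-17
  (+)t^(-13) = 5.13823e-16
  (-)t^(-12) = -7.70735e-15
  (+)t^(-11) = 1.1561e-13
  (-)t^(-10) = -1.73415e-12
  (+)t^(-9) = 2.60123e-11
  (-)t^(-8) = -3.90184e-10
  (+)t^(-7) = 5.85277e-09
  (+)t^(-5) = 1.31687e-06
Sum = (-1.52244e-19) + (2.28366e-18) + (-3.42549e-17) + (5.13823e-16) + (-7.70735e-15) + (1.1561e-13) + (-1.73415e-12) + (2.60123e-11) + (-3.90184e-10) + (5.85277e-09) + (1.31687e-06)
= 1.322359396e-06
Rounded to 6 significant figures: 1.32236e-06

1.32236e-06


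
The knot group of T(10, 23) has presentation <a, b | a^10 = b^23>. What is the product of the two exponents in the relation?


The relation is a^10 = b^23.
Product of exponents = 10 * 23
= 230

230


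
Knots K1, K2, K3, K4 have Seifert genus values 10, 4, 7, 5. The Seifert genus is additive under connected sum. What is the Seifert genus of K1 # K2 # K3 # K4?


The Seifert genus is additive under connected sum.
Seifert genus(K1 # K2 # K3 # K4) = (10) + (4) + (7) + (5)
= 26

26


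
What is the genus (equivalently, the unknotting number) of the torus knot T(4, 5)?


For a torus knot T(p,q), both the unknotting number and genus equal (p-1)(q-1)/2.
= (4-1)(5-1)/2
= 3*4/2
= 12/2 = 6

6


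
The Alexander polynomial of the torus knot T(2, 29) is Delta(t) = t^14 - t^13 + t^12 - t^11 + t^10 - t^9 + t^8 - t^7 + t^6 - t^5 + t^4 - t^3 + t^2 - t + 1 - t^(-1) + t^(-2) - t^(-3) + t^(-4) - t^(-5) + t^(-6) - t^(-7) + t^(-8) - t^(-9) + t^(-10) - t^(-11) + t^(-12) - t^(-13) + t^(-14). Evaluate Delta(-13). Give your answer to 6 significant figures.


Substituting t = -13 into Delta(t) = t^14 - t^13 + t^12 - t^11 + t^10 - t^9 + t^8 - t^7 + t^6 - t^5 + t^4 - t^3 + t^2 - t + 1 - t^(-1) + t^(-2) - t^(-3) + t^(-4) - t^(-5) + t^(-6) - t^(-7) + t^(-8) - t^(-9) + t^(-10) - t^(-11) + t^(-12) - t^(-13) + t^(-14):
Term values: (3937376385699289) + (302875106592253) + (23298085122481) + (1792160394037) + (137858491849) + (10604499373) + (815730721) + (62748517) + (4826809) + (371293) + (28561) + (2197) + (169) + (13) + (1) + (0.0769231) + (0.00591716) + (0.000455166) + (3.50128e-05) + (2.69329e-06) + (2.07176e-07) + (1.59366e-08) + (1.22589e-09) + (9.42996e-11) + (7.25382e-12) + (5.57986e-13) + (4.2922e-14) + (3.30169e-15) + (2.53976e-16)
Sum = 4.265491085e+15
Rounded to 6 significant figures: 4.26549e+15

4.26549e+15


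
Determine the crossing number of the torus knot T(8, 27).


For a torus knot T(p, q) with gcd(p,q)=1,
the crossing number is min(p*(q-1), q*(p-1)).
p*(q-1) = 8*26 = 208
q*(p-1) = 27*7 = 189
min(208, 189) = 189

189


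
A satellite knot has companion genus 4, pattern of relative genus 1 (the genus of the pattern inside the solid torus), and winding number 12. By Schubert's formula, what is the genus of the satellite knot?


Schubert: g(satellite) = g_rel(pattern) + |winding| * g(companion),
where g_rel(pattern) is the genus of the pattern relative to the solid torus.
= 1 + 12 * 4
= 1 + 48 = 49

49


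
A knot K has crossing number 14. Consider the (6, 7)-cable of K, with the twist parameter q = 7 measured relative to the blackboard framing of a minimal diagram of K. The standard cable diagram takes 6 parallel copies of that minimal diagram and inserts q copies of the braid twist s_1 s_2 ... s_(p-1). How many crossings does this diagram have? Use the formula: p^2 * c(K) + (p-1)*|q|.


Step 1: Each of the c(K) crossings of the companion diagram becomes p*p = p^2 crossings among the p parallel strands, and each of the |q| twists s_1 s_2 ... s_(p-1) adds (p-1) crossings.
  Crossings = p^2 * c(K) + (p-1)*|q|
Step 2: = 6^2 * 14 + (6-1)*7
Step 3: = 36*14 + 5*7
Step 4: = 504 + 35 = 539

539


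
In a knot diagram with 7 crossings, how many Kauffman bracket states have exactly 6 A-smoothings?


We choose which 6 of 7 crossings get A-smoothings.
C(7, 6) = 7! / (6! * 1!)
= 7

7


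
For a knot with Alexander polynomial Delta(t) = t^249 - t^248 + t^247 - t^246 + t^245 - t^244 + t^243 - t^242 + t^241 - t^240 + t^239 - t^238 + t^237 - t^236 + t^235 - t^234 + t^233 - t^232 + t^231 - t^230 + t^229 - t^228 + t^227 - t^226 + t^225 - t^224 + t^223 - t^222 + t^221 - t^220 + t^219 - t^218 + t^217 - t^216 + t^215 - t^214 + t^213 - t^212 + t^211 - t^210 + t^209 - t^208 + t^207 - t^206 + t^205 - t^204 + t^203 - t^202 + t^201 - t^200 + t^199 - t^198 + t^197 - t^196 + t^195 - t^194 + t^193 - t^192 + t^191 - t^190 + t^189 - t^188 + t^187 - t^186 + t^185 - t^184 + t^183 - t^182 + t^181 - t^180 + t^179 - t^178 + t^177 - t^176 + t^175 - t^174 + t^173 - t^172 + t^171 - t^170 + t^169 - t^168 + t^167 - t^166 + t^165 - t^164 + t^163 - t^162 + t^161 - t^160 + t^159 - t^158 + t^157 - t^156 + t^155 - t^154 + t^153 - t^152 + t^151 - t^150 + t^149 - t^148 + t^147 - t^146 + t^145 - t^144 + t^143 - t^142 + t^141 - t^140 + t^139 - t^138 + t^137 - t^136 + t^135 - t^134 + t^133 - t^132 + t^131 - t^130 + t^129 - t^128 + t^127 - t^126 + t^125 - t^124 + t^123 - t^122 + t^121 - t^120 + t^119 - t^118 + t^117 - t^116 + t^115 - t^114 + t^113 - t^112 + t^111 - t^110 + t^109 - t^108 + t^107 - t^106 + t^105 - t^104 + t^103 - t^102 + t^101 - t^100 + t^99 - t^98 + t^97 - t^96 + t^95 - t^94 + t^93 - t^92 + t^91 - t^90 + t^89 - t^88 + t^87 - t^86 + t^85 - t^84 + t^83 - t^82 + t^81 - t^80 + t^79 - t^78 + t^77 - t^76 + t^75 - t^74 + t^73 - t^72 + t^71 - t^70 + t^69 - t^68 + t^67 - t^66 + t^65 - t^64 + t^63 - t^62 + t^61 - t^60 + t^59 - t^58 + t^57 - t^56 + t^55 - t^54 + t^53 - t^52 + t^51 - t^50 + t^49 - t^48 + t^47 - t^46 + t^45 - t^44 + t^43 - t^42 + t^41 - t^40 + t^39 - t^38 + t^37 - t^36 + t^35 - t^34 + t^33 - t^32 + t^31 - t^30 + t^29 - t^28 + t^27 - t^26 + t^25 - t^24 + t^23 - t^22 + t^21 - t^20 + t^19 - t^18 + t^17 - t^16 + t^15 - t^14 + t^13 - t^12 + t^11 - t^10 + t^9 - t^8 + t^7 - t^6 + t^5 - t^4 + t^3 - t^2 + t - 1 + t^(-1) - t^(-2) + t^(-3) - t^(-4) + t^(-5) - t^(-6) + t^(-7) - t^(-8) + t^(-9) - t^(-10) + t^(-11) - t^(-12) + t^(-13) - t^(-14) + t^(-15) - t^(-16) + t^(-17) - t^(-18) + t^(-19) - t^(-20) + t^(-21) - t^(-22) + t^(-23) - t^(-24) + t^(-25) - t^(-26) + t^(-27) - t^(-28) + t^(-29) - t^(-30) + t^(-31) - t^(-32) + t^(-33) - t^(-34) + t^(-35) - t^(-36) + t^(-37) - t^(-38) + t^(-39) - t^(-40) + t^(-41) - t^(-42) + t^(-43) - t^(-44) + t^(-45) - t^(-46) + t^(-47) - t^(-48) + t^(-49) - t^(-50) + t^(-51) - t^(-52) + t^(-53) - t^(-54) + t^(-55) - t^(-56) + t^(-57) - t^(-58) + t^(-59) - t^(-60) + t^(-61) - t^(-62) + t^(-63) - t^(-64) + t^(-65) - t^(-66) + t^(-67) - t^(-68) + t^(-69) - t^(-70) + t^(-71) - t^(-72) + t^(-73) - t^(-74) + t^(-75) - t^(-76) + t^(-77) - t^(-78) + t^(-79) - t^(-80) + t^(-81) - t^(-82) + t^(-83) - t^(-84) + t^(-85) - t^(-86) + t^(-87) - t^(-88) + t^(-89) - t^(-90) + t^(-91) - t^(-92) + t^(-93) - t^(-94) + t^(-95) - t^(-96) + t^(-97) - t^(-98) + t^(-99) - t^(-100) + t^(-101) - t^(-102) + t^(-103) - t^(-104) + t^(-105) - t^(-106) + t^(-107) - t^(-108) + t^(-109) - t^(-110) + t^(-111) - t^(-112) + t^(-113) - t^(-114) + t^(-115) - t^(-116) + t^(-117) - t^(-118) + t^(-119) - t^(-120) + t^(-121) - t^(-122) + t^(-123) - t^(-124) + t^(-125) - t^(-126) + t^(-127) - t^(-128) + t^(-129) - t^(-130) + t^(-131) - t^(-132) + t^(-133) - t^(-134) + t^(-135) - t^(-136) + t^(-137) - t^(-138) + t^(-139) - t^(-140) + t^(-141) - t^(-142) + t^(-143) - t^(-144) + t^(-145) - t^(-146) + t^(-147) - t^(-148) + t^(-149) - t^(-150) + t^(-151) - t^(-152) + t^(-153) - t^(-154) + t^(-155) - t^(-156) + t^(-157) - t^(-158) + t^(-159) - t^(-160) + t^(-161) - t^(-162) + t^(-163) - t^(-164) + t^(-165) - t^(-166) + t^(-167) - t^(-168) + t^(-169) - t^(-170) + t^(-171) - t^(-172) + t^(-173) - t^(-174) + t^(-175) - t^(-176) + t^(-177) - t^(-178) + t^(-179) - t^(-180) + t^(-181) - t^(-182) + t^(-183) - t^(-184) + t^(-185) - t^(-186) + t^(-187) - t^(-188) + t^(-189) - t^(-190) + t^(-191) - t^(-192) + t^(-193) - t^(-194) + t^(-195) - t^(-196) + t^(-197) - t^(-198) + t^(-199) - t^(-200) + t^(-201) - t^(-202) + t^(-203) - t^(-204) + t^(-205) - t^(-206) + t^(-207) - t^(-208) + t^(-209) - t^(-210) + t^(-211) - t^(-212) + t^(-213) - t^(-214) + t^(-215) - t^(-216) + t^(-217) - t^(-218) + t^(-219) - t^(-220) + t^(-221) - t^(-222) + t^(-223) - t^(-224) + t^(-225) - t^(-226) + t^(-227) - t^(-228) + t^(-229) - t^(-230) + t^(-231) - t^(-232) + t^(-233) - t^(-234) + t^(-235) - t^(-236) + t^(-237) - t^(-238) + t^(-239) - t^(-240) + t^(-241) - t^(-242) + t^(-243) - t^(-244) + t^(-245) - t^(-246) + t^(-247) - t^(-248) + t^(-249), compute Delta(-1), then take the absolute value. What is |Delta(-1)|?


Step 1: The polynomial has 499 terms with alternating signs, exponents from 249 down to -249.
Step 2: Substitute t = -1. The i-th term has coefficient (-1)^i and exponent (m-i),
  so its value is (-1)^i * (-1)^(m-i) = (-1)^m = -1 for every i.
Step 3: All 499 terms equal -1, so Delta(-1) = 499 * (-1) = -499
Step 4: |Delta(-1)| = 499

499


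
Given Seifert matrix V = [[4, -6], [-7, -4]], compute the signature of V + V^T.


Step 1: V + V^T = [[8, -13], [-13, -8]]
Step 2: trace = 0, det = -233
Step 3: Discriminant = 0^2 - 4*(-233) = 932
Step 4: Eigenvalues: 15.2643, -15.2643
Step 5: Signature = (# positive eigenvalues) - (# negative eigenvalues) = 0

0


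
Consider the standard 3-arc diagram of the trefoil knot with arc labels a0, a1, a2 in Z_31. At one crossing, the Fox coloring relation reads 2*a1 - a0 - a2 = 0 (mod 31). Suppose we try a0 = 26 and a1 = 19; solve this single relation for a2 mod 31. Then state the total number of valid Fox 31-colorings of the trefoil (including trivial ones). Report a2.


Step 1: Apply the given crossing relation 2*a1 - a0 - a2 = 0 (mod 31).
  a2 = 2*a1 - a0 mod 31
  a2 = 2*19 - 26 mod 31
  a2 = 38 - 26 mod 31
  a2 = 12 mod 31 = 12
Step 2: The trefoil has determinant 3.
  Number of Fox p-colorings (p prime) is p^2 if p = 3, else p.
  Since 31 does not divide 3, only trivial (constant) colorings exist.
  (So the trial a0 = 26, a1 = 19 with a0 != a1 does NOT extend to a valid coloring of the whole trefoil: the other two crossing relations require 3*(a1 - a0) = 0 (mod 31), which fails.)
  Total colorings = 31
Step 3: a2 = 12, total Fox 31-colorings = 31

12
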